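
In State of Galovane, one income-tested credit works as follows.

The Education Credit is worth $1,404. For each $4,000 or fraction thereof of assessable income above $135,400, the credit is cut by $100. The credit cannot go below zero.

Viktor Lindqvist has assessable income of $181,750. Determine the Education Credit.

$204

Education Credit: income exceeds $135,400 by $46,350, which is 12 full-or-partial $4,000 increments; reduction = 12 × $100 = $1,200, leaving $204.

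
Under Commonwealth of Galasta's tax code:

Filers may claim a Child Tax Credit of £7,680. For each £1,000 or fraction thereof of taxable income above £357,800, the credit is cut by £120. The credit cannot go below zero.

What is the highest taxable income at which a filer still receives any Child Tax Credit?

£420,800

After 63 increments the reduction is 63 × £120 = £7,560, leaving £120; one more increment wipes it out. Increment 63 ends at excess 63 × £1,000 = £63,000, so the highest qualifying income is £357,800 + £63,000 = £420,800.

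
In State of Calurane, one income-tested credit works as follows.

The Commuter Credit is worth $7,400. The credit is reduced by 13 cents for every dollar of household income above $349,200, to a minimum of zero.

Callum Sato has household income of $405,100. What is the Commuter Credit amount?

$133

Commuter Credit: 13% of the $55,900 excess over $349,200 is $7,267; credit = $7,400 − $7,267 = $133.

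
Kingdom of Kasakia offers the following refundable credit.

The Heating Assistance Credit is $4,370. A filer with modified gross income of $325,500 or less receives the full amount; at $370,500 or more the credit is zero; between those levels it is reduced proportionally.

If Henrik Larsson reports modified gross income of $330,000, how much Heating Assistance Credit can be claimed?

Heating Assistance Credit: $330,000 is $4,500 into a $45,000 phase-out range, leaving 40,500/45,000 of the credit: $4,370 × 40,500/45,000 = $3,933.

$3,933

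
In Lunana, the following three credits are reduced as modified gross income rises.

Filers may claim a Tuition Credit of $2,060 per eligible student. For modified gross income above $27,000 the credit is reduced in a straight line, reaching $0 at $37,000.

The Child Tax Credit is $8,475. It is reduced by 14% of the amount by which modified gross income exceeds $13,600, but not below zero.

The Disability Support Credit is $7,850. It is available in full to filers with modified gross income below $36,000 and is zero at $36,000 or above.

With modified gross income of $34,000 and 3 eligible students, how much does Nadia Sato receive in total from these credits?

Tuition Credit: base = 3 × $2,060 = $6,180. $34,000 is $7,000 into a $10,000 phase-out range, leaving 3,000/10,000 of the credit: $6,180 × 3,000/10,000 = $1,854.
Child Tax Credit: 14% of the $20,400 excess over $13,600 is $2,856; credit = $8,475 − $2,856 = $5,619.
Disability Support Credit: $34,000 is below the $36,000 cutoff, so the full $7,850 applies.
Total: $1,854 + $5,619 + $7,850 = $15,323.

$15,323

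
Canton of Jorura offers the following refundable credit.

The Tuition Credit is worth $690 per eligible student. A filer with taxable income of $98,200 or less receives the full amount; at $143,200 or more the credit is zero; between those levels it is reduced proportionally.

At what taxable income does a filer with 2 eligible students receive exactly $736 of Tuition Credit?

Full credit = 2 × $690 = $1,380.
$736 is 736/1,380 of the full $1,380, so 644/1,380 of the $45,000 range has been used: income = $98,200 + $45,000 × 644/1,380 = $119,200.

$119,200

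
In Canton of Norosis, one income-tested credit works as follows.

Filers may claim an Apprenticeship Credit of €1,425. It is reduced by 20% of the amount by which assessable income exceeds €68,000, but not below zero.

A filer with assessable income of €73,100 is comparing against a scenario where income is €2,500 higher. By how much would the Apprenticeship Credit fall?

At €73,100 — 20% of the €5,100 excess over €68,000 is €1,020; credit = €1,425 − €1,020 = €405.
At €75,600 — 20% of the €7,600 excess over €68,000 is €1,520 ≥ base, so the credit is €0.
Lost: €405 − €0 = €405.

€405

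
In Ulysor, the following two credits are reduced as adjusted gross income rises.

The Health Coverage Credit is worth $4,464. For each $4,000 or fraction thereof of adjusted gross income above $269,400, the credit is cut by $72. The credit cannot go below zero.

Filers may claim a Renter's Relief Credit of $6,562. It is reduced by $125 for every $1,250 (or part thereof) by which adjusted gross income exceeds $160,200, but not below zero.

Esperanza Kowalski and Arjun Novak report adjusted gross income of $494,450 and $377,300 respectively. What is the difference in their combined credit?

Esperanza ($494,450): Health Coverage Credit: income exceeds $269,400 by $225,050, which is 57 full-or-partial $4,000 increments; reduction = 57 × $72 = $4,104, leaving $360. Renter's Relief Credit: income exceeds $160,200 by $334,250 → 268 increments × $125 = $33,500 ≥ base, so the credit is $0. total $360 + $0 = $360
Arjun ($377,300): Health Coverage Credit: income exceeds $269,400 by $107,900, which is 27 full-or-partial $4,000 increments; reduction = 27 × $72 = $1,944, leaving $2,520. Renter's Relief Credit: income exceeds $160,200 by $217,100 → 174 increments × $125 = $21,750 ≥ base, so the credit is $0. total $2,520 + $0 = $2,520
Difference: |$360 − $2,520| = $2,160.

$2,160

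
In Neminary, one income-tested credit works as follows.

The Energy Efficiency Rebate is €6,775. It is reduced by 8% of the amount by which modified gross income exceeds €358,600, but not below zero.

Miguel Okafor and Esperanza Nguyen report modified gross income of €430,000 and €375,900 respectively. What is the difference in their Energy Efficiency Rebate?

Miguel (€430,000): Energy Efficiency Rebate: 8% of the €71,400 excess over €358,600 is €5,712; credit = €6,775 − €5,712 = €1,063.
Esperanza (€375,900): Energy Efficiency Rebate: 8% of the €17,300 excess over €358,600 is €1,384; credit = €6,775 − €1,384 = €5,391.
Difference: |€1,063 − €5,391| = €4,328.

€4,328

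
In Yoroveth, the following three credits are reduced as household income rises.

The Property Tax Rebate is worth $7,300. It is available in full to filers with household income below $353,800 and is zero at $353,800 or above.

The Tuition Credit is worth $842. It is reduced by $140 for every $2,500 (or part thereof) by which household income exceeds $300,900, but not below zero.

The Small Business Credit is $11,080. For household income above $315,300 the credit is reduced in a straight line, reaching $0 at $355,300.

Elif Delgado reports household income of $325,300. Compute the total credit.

Property Tax Rebate: $325,300 is below the $353,800 cutoff, so the full $7,300 applies.
Tuition Credit: income exceeds $300,900 by $24,400 → 10 increments × $140 = $1,400 ≥ base, so the credit is $0.
Small Business Credit: $325,300 is $10,000 into a $40,000 phase-out range, leaving 30,000/40,000 of the credit: $11,080 × 30,000/40,000 = $8,310.
Total: $7,300 + $0 + $8,310 = $15,610.

$15,610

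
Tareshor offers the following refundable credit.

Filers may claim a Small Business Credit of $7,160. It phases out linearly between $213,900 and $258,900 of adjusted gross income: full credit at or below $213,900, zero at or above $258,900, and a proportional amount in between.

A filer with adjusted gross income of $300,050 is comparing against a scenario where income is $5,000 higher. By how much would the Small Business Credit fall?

$0

At $300,050 — $300,050 is at or above $258,900, so the credit is $0.
At $305,050 — $305,050 is at or above $258,900, so the credit is $0.
Lost: $0 − $0 = $0.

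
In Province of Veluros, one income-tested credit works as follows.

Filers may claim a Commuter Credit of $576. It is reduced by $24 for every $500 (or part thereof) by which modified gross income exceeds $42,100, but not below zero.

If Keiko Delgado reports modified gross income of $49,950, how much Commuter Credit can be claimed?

$192

Commuter Credit: income exceeds $42,100 by $7,850, which is 16 full-or-partial $500 increments; reduction = 16 × $24 = $384, leaving $192.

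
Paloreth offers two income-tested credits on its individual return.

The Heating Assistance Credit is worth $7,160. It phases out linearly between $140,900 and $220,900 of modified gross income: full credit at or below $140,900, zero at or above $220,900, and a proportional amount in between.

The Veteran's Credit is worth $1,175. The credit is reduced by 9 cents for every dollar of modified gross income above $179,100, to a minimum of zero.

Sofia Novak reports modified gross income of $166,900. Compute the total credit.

Heating Assistance Credit: $166,900 is $26,000 into a $80,000 phase-out range, leaving 54,000/80,000 of the credit: $7,160 × 54,000/80,000 = $4,833.
Veteran's Credit: $166,900 is at or below the $179,100 threshold, so the full $1,175 applies.
Total: $4,833 + $1,175 = $6,008.

$6,008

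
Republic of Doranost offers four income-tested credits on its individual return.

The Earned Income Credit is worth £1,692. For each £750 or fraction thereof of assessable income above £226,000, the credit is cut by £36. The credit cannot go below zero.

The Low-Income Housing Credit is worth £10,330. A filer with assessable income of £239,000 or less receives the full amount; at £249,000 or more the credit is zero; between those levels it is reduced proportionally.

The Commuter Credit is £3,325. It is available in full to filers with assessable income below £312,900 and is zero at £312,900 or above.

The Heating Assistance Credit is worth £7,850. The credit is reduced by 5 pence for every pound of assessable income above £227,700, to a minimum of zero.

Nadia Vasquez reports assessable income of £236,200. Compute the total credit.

£22,268

Earned Income Credit: income exceeds £226,000 by £10,200, which is 14 full-or-partial £750 increments; reduction = 14 × £36 = £504, leaving £1,188.
Low-Income Housing Credit: £236,200 is at or below the £239,000 threshold, so the full £10,330 applies.
Commuter Credit: £236,200 is below the £312,900 cutoff, so the full £3,325 applies.
Heating Assistance Credit: 5% of the £8,500 excess over £227,700 is £425; credit = £7,850 − £425 = £7,425.
Total: £1,188 + £10,330 + £3,325 + £7,425 = £22,268.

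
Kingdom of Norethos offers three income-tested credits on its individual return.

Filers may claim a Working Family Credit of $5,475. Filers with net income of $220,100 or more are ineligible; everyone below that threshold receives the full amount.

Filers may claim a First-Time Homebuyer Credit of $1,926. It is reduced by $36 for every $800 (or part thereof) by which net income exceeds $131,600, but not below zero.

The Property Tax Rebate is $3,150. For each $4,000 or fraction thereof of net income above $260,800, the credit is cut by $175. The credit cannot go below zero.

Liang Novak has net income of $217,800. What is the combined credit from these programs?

Working Family Credit: $217,800 is below the $220,100 cutoff, so the full $5,475 applies.
First-Time Homebuyer Credit: income exceeds $131,600 by $86,200 → 108 increments × $36 = $3,888 ≥ base, so the credit is $0.
Property Tax Rebate: $217,800 is at or below the $260,800 threshold, so the full $3,150 applies.
Total: $5,475 + $0 + $3,150 = $8,625.

$8,625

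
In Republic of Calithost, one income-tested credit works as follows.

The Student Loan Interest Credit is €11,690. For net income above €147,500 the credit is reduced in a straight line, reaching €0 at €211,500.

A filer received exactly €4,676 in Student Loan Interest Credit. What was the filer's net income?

€4,676 is 4,676/11,690 of the full €11,690, so 7,014/11,690 of the €64,000 range has been used: income = €147,500 + €64,000 × 7,014/11,690 = €185,900.

€185,900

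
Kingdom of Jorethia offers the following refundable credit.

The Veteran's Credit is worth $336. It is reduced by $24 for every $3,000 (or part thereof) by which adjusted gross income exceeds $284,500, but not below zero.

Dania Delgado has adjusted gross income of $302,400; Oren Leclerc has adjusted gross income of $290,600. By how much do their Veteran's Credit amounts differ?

$72

Dania ($302,400): Veteran's Credit: income exceeds $284,500 by $17,900, which is 6 full-or-partial $3,000 increments; reduction = 6 × $24 = $144, leaving $192.
Oren ($290,600): Veteran's Credit: income exceeds $284,500 by $6,100, which is 3 full-or-partial $3,000 increments; reduction = 3 × $24 = $72, leaving $264.
Difference: |$192 − $264| = $72.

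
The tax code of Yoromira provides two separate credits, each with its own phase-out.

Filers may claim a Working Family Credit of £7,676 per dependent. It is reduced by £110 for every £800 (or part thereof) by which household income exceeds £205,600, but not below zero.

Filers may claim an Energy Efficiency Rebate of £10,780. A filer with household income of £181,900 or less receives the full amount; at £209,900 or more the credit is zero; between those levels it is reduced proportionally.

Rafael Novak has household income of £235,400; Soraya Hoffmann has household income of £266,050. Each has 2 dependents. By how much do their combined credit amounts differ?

Rafael (£235,400): Working Family Credit: base = 2 × £7,676 = £15,352. income exceeds £205,600 by £29,800, which is 38 full-or-partial £800 increments; reduction = 38 × £110 = £4,180, leaving £11,172. Energy Efficiency Rebate: £235,400 is at or above £209,900, so the credit is £0. total £11,172 + £0 = £11,172
Soraya (£266,050): Working Family Credit: base = 2 × £7,676 = £15,352. income exceeds £205,600 by £60,450, which is 76 full-or-partial £800 increments; reduction = 76 × £110 = £8,360, leaving £6,992. Energy Efficiency Rebate: £266,050 is at or above £209,900, so the credit is £0. total £6,992 + £0 = £6,992
Difference: |£11,172 − £6,992| = £4,180.

£4,180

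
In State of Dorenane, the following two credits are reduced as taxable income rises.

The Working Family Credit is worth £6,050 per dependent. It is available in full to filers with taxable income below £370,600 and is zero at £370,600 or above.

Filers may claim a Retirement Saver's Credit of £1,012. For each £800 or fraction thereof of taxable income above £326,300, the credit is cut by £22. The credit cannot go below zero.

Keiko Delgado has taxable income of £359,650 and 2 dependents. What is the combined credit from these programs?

£12,188

Working Family Credit: base = 2 × £6,050 = £12,100. £359,650 is below the £370,600 cutoff, so the full £12,100 applies.
Retirement Saver's Credit: income exceeds £326,300 by £33,350, which is 42 full-or-partial £800 increments; reduction = 42 × £22 = £924, leaving £88.
Total: £12,100 + £88 = £12,188.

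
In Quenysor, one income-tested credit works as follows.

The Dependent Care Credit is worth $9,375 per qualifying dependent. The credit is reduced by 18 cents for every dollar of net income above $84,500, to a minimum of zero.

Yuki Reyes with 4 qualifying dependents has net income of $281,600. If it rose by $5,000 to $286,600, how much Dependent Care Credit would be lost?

$900

At $281,600 — base = 4 × $9,375 = $37,500. 18% of the $197,100 excess over $84,500 is $35,478; credit = $37,500 − $35,478 = $2,022.
At $286,600 — base = 4 × $9,375 = $37,500. 18% of the $202,100 excess over $84,500 is $36,378; credit = $37,500 − $36,378 = $1,122.
Lost: $2,022 − $1,122 = $900.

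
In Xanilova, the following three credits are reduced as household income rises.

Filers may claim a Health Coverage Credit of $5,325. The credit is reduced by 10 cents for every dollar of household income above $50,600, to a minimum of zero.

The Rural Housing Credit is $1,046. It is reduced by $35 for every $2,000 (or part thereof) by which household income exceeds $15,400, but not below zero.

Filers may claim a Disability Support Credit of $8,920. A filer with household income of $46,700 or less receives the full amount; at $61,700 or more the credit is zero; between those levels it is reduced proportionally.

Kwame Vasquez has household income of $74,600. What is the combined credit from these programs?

$2,925

Health Coverage Credit: 10% of the $24,000 excess over $50,600 is $2,400; credit = $5,325 − $2,400 = $2,925.
Rural Housing Credit: income exceeds $15,400 by $59,200 → 30 increments × $35 = $1,050 ≥ base, so the credit is $0.
Disability Support Credit: $74,600 is at or above $61,700, so the credit is $0.
Total: $2,925 + $0 + $0 = $2,925.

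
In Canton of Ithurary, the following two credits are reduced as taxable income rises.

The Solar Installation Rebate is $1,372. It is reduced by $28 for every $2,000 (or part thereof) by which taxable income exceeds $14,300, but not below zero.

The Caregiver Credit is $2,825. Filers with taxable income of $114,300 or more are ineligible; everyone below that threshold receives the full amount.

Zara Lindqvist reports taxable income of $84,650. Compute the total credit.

$3,189

Solar Installation Rebate: income exceeds $14,300 by $70,350, which is 36 full-or-partial $2,000 increments; reduction = 36 × $28 = $1,008, leaving $364.
Caregiver Credit: $84,650 is below the $114,300 cutoff, so the full $2,825 applies.
Total: $364 + $2,825 = $3,189.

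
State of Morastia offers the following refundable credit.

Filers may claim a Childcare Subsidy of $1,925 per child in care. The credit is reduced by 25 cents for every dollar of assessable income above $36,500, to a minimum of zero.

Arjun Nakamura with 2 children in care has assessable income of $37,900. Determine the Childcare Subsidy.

$3,500

Childcare Subsidy: base = 2 × $1,925 = $3,850. 25% of the $1,400 excess over $36,500 is $350; credit = $3,850 − $350 = $3,500.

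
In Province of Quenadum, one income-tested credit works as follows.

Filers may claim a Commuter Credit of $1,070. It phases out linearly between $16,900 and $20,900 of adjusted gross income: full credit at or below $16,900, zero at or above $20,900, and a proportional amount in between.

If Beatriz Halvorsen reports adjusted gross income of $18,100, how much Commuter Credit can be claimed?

$749

Commuter Credit: $18,100 is $1,200 into a $4,000 phase-out range, leaving 2,800/4,000 of the credit: $1,070 × 2,800/4,000 = $749.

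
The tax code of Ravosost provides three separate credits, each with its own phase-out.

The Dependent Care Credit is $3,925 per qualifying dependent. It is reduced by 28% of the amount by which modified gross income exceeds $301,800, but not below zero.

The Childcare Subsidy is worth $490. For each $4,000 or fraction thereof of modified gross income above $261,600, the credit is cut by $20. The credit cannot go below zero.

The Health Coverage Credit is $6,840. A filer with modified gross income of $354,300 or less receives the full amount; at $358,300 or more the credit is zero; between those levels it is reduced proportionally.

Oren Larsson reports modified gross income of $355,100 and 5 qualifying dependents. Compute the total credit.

$10,183

Dependent Care Credit: base = 5 × $3,925 = $19,625. 28% of the $53,300 excess over $301,800 is $14,924; credit = $19,625 − $14,924 = $4,701.
Childcare Subsidy: income exceeds $261,600 by $93,500, which is 24 full-or-partial $4,000 increments; reduction = 24 × $20 = $480, leaving $10.
Health Coverage Credit: $355,100 is $800 into a $4,000 phase-out range, leaving 3,200/4,000 of the credit: $6,840 × 3,200/4,000 = $5,472.
Total: $4,701 + $10 + $5,472 = $10,183.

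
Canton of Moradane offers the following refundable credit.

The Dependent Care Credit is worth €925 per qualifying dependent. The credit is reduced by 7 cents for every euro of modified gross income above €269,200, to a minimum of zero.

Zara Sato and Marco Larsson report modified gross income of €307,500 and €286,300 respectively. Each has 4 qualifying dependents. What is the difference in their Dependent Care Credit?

€1,484

Zara (€307,500): Dependent Care Credit: base = 4 × €925 = €3,700. 7% of the €38,300 excess over €269,200 is €2,681; credit = €3,700 − €2,681 = €1,019.
Marco (€286,300): Dependent Care Credit: base = 4 × €925 = €3,700. 7% of the €17,100 excess over €269,200 is €1,197; credit = €3,700 − €1,197 = €2,503.
Difference: |€1,019 − €2,503| = €1,484.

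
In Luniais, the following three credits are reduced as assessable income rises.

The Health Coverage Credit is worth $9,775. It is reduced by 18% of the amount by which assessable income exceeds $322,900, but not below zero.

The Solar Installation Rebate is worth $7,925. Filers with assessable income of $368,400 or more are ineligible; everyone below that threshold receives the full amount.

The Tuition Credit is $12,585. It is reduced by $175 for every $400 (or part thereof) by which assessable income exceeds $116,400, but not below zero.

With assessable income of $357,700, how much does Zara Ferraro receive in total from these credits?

$11,436

Health Coverage Credit: 18% of the $34,800 excess over $322,900 is $6,264; credit = $9,775 − $6,264 = $3,511.
Solar Installation Rebate: $357,700 is below the $368,400 cutoff, so the full $7,925 applies.
Tuition Credit: income exceeds $116,400 by $241,300 → 604 increments × $175 = $105,700 ≥ base, so the credit is $0.
Total: $3,511 + $7,925 + $0 = $11,436.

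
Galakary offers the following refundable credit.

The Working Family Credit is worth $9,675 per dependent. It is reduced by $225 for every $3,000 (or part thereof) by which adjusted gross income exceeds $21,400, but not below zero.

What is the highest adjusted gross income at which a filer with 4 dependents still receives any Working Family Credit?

Full credit = 4 × $9,675 = $38,700.
After 171 increments the reduction is 171 × $225 = $38,475, leaving $225; one more increment wipes it out. Increment 171 ends at excess 171 × $3,000 = $513,000, so the highest qualifying income is $21,400 + $513,000 = $534,400.

$534,400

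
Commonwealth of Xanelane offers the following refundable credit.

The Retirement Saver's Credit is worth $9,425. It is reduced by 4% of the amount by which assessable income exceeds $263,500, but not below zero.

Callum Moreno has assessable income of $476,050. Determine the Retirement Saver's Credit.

$923

Retirement Saver's Credit: 4% of the $212,550 excess over $263,500 is $8,502; credit = $9,425 − $8,502 = $923.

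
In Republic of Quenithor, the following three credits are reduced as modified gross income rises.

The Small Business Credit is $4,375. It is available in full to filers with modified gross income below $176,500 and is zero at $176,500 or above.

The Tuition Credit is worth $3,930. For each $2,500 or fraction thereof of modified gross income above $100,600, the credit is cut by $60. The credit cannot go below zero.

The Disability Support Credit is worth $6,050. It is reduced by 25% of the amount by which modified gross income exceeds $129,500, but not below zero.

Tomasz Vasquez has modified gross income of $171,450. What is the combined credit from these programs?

Small Business Credit: $171,450 is below the $176,500 cutoff, so the full $4,375 applies.
Tuition Credit: income exceeds $100,600 by $70,850, which is 29 full-or-partial $2,500 increments; reduction = 29 × $60 = $1,740, leaving $2,190.
Disability Support Credit: 25% of the $41,950 excess over $129,500 is $10,487.50 ≥ base, so the credit is $0.
Total: $4,375 + $2,190 + $0 = $6,565.

$6,565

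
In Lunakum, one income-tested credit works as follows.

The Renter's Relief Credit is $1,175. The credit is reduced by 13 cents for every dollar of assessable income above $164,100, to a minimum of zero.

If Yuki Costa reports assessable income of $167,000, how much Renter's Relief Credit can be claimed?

Renter's Relief Credit: 13% of the $2,900 excess over $164,100 is $377; credit = $1,175 − $377 = $798.

$798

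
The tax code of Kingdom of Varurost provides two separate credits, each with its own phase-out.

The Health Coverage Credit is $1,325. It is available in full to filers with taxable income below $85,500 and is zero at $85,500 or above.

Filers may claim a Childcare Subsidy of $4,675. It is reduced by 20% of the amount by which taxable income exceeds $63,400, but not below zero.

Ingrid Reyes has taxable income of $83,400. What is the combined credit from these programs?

$2,000

Health Coverage Credit: $83,400 is below the $85,500 cutoff, so the full $1,325 applies.
Childcare Subsidy: 20% of the $20,000 excess over $63,400 is $4,000; credit = $4,675 − $4,000 = $675.
Total: $1,325 + $675 = $2,000.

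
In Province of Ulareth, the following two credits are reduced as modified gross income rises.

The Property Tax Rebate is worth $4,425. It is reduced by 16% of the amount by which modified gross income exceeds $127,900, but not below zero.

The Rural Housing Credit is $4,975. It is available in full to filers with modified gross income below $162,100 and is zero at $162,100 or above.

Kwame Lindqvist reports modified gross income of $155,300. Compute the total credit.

$5,016

Property Tax Rebate: 16% of the $27,400 excess over $127,900 is $4,384; credit = $4,425 − $4,384 = $41.
Rural Housing Credit: $155,300 is below the $162,100 cutoff, so the full $4,975 applies.
Total: $41 + $4,975 = $5,016.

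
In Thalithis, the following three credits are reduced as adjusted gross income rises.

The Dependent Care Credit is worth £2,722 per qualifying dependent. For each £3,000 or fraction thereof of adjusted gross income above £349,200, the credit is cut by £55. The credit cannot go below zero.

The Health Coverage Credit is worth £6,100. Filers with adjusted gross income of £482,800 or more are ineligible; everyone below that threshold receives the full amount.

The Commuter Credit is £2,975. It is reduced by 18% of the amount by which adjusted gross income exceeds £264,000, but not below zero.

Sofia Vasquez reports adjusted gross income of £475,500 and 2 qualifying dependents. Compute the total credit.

£9,179

Dependent Care Credit: base = 2 × £2,722 = £5,444. income exceeds £349,200 by £126,300, which is 43 full-or-partial £3,000 increments; reduction = 43 × £55 = £2,365, leaving £3,079.
Health Coverage Credit: £475,500 is below the £482,800 cutoff, so the full £6,100 applies.
Commuter Credit: 18% of the £211,500 excess over £264,000 is £38,070 ≥ base, so the credit is £0.
Total: £3,079 + £6,100 + £0 = £9,179.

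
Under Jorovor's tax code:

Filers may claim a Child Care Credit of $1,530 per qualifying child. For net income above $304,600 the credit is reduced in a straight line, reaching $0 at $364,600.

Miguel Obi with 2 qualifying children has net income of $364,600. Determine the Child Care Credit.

$0

Child Care Credit: base = 2 × $1,530 = $3,060. $364,600 is at or above $364,600, so the credit is $0.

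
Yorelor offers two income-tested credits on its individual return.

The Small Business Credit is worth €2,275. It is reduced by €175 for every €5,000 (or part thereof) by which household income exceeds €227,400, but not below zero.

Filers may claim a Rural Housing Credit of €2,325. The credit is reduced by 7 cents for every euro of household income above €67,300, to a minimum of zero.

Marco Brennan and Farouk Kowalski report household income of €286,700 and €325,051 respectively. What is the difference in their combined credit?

Marco (€286,700): Small Business Credit: income exceeds €227,400 by €59,300, which is 12 full-or-partial €5,000 increments; reduction = 12 × €175 = €2,100, leaving €175. Rural Housing Credit: 7% of the €219,400 excess over €67,300 is €15,358 ≥ base, so the credit is €0. total €175 + €0 = €175
Farouk (€325,051): Small Business Credit: income exceeds €227,400 by €97,651 → 20 increments × €175 = €3,500 ≥ base, so the credit is €0. Rural Housing Credit: 7% of the €257,751 excess over €67,300 is €18,042.57 ≥ base, so the credit is €0. total €0 + €0 = €0
Difference: |€175 − €0| = €175.

€175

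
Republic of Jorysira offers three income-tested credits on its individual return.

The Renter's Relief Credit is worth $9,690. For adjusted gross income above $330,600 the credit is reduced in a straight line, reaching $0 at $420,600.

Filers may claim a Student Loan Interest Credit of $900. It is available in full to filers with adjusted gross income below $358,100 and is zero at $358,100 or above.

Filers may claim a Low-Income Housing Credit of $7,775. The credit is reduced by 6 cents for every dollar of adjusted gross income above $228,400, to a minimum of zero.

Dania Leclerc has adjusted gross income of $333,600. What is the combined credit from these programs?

$11,730

Renter's Relief Credit: $333,600 is $3,000 into a $90,000 phase-out range, leaving 87,000/90,000 of the credit: $9,690 × 87,000/90,000 = $9,367.
Student Loan Interest Credit: $333,600 is below the $358,100 cutoff, so the full $900 applies.
Low-Income Housing Credit: 6% of the $105,200 excess over $228,400 is $6,312; credit = $7,775 − $6,312 = $1,463.
Total: $9,367 + $900 + $1,463 = $11,730.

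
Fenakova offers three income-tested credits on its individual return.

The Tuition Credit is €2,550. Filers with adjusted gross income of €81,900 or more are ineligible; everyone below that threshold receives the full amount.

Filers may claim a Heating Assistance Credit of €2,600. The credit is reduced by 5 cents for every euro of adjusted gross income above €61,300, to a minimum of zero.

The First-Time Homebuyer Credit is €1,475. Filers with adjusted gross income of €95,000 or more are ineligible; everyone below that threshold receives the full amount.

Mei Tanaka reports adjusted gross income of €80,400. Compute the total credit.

€5,670

Tuition Credit: €80,400 is below the €81,900 cutoff, so the full €2,550 applies.
Heating Assistance Credit: 5% of the €19,100 excess over €61,300 is €955; credit = €2,600 − €955 = €1,645.
First-Time Homebuyer Credit: €80,400 is below the €95,000 cutoff, so the full €1,475 applies.
Total: €2,550 + €1,645 + €1,475 = €5,670.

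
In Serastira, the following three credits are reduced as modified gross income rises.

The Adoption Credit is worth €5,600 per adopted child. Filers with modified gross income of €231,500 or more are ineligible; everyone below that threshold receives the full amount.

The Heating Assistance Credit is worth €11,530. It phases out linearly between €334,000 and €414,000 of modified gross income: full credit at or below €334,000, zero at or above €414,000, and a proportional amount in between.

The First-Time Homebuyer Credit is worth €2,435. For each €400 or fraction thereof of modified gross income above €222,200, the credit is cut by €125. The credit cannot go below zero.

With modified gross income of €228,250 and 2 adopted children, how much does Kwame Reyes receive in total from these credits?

Adoption Credit: base = 2 × €5,600 = €11,200. €228,250 is below the €231,500 cutoff, so the full €11,200 applies.
Heating Assistance Credit: €228,250 is at or below the €334,000 threshold, so the full €11,530 applies.
First-Time Homebuyer Credit: income exceeds €222,200 by €6,050, which is 16 full-or-partial €400 increments; reduction = 16 × €125 = €2,000, leaving €435.
Total: €11,200 + €11,530 + €435 = €23,165.

€23,165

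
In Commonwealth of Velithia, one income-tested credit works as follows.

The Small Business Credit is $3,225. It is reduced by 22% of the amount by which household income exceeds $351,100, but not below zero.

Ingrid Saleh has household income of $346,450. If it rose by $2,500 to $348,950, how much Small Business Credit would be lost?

$0

At $346,450 — $346,450 is at or below the $351,100 threshold, so the full $3,225 applies.
At $348,950 — $348,950 is at or below the $351,100 threshold, so the full $3,225 applies.
Lost: $3,225 − $3,225 = $0.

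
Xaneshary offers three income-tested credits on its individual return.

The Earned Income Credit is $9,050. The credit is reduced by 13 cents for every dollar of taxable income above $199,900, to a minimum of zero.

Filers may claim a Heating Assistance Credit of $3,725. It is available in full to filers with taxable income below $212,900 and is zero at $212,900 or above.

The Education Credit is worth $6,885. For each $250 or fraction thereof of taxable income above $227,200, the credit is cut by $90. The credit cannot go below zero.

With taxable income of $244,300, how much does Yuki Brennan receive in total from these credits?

Earned Income Credit: 13% of the $44,400 excess over $199,900 is $5,772; credit = $9,050 − $5,772 = $3,278.
Heating Assistance Credit: $244,300 meets or exceeds the $212,900 cutoff, so the credit is $0.
Education Credit: income exceeds $227,200 by $17,100, which is 69 full-or-partial $250 increments; reduction = 69 × $90 = $6,210, leaving $675.
Total: $3,278 + $0 + $675 = $3,953.

$3,953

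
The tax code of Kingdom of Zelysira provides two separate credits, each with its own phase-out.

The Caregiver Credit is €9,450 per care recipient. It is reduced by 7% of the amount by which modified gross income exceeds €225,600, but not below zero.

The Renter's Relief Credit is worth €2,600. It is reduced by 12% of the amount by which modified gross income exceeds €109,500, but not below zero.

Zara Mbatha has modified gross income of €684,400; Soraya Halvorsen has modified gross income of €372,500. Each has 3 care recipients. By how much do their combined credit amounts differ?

€18,067

Zara (€684,400): Caregiver Credit: base = 3 × €9,450 = €28,350. 7% of the €458,800 excess over €225,600 is €32,116 ≥ base, so the credit is €0. Renter's Relief Credit: 12% of the €574,900 excess over €109,500 is €68,988 ≥ base, so the credit is €0. total €0 + €0 = €0
Soraya (€372,500): Caregiver Credit: base = 3 × €9,450 = €28,350. 7% of the €146,900 excess over €225,600 is €10,283; credit = €28,350 − €10,283 = €18,067. Renter's Relief Credit: 12% of the €263,000 excess over €109,500 is €31,560 ≥ base, so the credit is €0. total €18,067 + €0 = €18,067
Difference: |€0 − €18,067| = €18,067.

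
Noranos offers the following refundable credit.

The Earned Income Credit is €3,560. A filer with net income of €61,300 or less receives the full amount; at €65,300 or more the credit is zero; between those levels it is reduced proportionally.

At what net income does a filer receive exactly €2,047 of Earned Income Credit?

€2,047 is 2,047/3,560 of the full €3,560, so 1,513/3,560 of the €4,000 range has been used: income = €61,300 + €4,000 × 1,513/3,560 = €63,000.

€63,000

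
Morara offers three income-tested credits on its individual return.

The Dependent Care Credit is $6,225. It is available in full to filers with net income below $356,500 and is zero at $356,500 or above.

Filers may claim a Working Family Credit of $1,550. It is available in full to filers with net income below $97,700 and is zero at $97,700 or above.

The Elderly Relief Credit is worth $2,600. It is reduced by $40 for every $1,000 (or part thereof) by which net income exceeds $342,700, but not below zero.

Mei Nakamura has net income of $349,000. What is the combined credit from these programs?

$8,545

Dependent Care Credit: $349,000 is below the $356,500 cutoff, so the full $6,225 applies.
Working Family Credit: $349,000 meets or exceeds the $97,700 cutoff, so the credit is $0.
Elderly Relief Credit: income exceeds $342,700 by $6,300, which is 7 full-or-partial $1,000 increments; reduction = 7 × $40 = $280, leaving $2,320.
Total: $6,225 + $0 + $2,320 = $8,545.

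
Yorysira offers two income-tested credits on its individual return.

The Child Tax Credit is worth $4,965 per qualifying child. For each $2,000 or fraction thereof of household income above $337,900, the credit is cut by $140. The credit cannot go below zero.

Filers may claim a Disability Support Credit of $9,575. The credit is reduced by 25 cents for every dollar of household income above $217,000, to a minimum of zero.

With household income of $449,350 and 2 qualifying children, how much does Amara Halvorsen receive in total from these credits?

Child Tax Credit: base = 2 × $4,965 = $9,930. income exceeds $337,900 by $111,450, which is 56 full-or-partial $2,000 increments; reduction = 56 × $140 = $7,840, leaving $2,090.
Disability Support Credit: 25% of the $232,350 excess over $217,000 is $58,087.50 ≥ base, so the credit is $0.
Total: $2,090 + $0 = $2,090.

$2,090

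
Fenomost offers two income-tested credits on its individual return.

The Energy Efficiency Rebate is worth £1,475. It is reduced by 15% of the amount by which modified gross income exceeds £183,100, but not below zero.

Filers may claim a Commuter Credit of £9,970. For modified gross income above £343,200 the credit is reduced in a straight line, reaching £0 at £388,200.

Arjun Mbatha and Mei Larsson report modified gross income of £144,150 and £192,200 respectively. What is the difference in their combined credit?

Arjun (£144,150): Energy Efficiency Rebate: £144,150 is at or below the £183,100 threshold, so the full £1,475 applies. Commuter Credit: £144,150 is at or below the £343,200 threshold, so the full £9,970 applies. total £1,475 + £9,970 = £11,445
Mei (£192,200): Energy Efficiency Rebate: 15% of the £9,100 excess over £183,100 is £1,365; credit = £1,475 − £1,365 = £110. Commuter Credit: £192,200 is at or below the £343,200 threshold, so the full £9,970 applies. total £110 + £9,970 = £10,080
Difference: |£11,445 − £10,080| = £1,365.

£1,365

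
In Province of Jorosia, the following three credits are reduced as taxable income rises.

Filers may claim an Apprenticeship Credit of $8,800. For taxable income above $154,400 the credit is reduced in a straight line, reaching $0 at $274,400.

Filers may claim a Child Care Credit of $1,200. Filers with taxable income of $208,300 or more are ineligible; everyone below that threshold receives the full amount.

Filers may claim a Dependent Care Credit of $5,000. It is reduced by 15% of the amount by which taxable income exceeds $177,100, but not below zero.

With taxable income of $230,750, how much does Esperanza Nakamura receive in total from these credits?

$3,201

Apprenticeship Credit: $230,750 is $76,350 into a $120,000 phase-out range, leaving 43,650/120,000 of the credit: $8,800 × 43,650/120,000 = $3,201.
Child Care Credit: $230,750 meets or exceeds the $208,300 cutoff, so the credit is $0.
Dependent Care Credit: 15% of the $53,650 excess over $177,100 is $8,047.50 ≥ base, so the credit is $0.
Total: $3,201 + $0 + $0 = $3,201.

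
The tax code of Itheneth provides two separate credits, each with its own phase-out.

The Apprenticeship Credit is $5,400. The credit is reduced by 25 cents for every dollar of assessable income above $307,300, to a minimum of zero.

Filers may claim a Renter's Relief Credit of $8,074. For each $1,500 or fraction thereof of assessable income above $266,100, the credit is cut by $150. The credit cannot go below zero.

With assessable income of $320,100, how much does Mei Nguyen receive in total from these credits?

$4,874

Apprenticeship Credit: 25% of the $12,800 excess over $307,300 is $3,200; credit = $5,400 − $3,200 = $2,200.
Renter's Relief Credit: income exceeds $266,100 by $54,000, which is 36 full-or-partial $1,500 increments; reduction = 36 × $150 = $5,400, leaving $2,674.
Total: $2,200 + $2,674 = $4,874.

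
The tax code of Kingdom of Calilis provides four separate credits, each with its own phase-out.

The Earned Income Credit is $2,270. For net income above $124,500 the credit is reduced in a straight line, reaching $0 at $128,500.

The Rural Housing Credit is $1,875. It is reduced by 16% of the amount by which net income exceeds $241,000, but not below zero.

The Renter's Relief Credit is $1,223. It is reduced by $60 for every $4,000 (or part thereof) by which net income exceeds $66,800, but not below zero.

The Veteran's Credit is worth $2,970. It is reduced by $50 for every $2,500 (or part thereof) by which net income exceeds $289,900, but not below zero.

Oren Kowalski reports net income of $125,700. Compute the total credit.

$6,757

Earned Income Credit: $125,700 is $1,200 into a $4,000 phase-out range, leaving 2,800/4,000 of the credit: $2,270 × 2,800/4,000 = $1,589.
Rural Housing Credit: $125,700 is at or below the $241,000 threshold, so the full $1,875 applies.
Renter's Relief Credit: income exceeds $66,800 by $58,900, which is 15 full-or-partial $4,000 increments; reduction = 15 × $60 = $900, leaving $323.
Veteran's Credit: $125,700 is at or below the $289,900 threshold, so the full $2,970 applies.
Total: $1,589 + $1,875 + $323 + $2,970 = $6,757.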